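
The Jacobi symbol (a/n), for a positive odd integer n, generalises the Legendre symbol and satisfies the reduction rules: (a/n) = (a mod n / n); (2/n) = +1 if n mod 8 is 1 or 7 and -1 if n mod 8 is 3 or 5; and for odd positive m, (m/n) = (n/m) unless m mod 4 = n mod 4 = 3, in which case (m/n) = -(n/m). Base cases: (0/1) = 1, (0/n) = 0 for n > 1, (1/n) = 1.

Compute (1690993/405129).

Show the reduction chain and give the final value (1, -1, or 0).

(1690993/405129): 1690993 mod 405129 = 70477, so (1690993/405129) = (70477/405129)
flip (70477/405129) -> (405129/70477): both odd, 70477 mod 4 = 1, 405129 mod 4 = 1, so the flip contributes +1; sign now +1
(405129/70477): 405129 mod 70477 = 52744, so (405129/70477) = (52744/70477)
factor out 2^3: 52744 = 2^3·6593; with 70477 mod 8 = 5, (2/70477) = -1; sign now -1; continue with (6593/70477)
flip (6593/70477) -> (70477/6593): both odd, 6593 mod 4 = 1, 70477 mod 4 = 1, so the flip contributes +1; sign now -1
(70477/6593): 70477 mod 6593 = 4547, so (70477/6593) = (4547/6593)
flip (4547/6593) -> (6593/4547): both odd, 4547 mod 4 = 3, 6593 mod 4 = 1, so the flip contributes +1; sign now -1
(6593/4547): 6593 mod 4547 = 2046, so (6593/4547) = (2046/4547)
factor out 2^1: 2046 = 2^1·1023; with 4547 mod 8 = 3, (2/4547) = -1; sign now +1; continue with (1023/4547)
flip (1023/4547) -> (4547/1023): both odd, 1023 mod 4 = 3, 4547 mod 4 = 3, so the flip contributes -1; sign now -1
(4547/1023): 4547 mod 1023 = 455, so (4547/1023) = (455/1023)
flip (455/1023) -> (1023/455): both odd, 455 mod 4 = 3, 1023 mod 4 = 3, so the flip contributes -1; sign now +1
(1023/455): 1023 mod 455 = 113, so (1023/455) = (113/455)
flip (113/455) -> (455/113): both odd, 113 mod 4 = 1, 455 mod 4 = 3, so the flip contributes +1; sign now +1
(455/113): 455 mod 113 = 3, so (455/113) = (3/113)
flip (3/113) -> (113/3): both odd, 3 mod 4 = 3, 113 mod 4 = 1, so the flip contributes +1; sign now +1
(113/3): 113 mod 3 = 2, so (113/3) = (2/3)
factor out 2^1: 2 = 2^1·1; with 3 mod 8 = 3, (2/3) = -1; sign now -1; continue with (1/3)
reached (1/3) = 1, so the symbol is -1

-1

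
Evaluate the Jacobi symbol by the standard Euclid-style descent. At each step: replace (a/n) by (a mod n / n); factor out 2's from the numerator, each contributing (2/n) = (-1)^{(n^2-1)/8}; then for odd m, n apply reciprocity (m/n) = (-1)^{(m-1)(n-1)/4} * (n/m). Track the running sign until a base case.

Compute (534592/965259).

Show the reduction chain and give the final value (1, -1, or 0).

534592 = 2^6·8353; (2/965259) = -1 since 965259 mod 8 = 3, so (534592/965259) = (-1)^6·(8353/965259); sign now +1
reciprocity: (8353/965259) = +1·(965259/8353) since 8353 mod 4 = 1, 965259 mod 4 = 3; sign now +1
(965259/8353) = (4664/8353)   [reduce mod 8353]
4664 = 2^3·583; (2/8353) = +1 since 8353 mod 8 = 1, so (4664/8353) = (+1)^3·(583/8353); sign now +1
reciprocity: (583/8353) = +1·(8353/583) since 583 mod 4 = 3, 8353 mod 4 = 1; sign now +1
(8353/583) = (191/583)   [reduce mod 583]
reciprocity: (191/583) = -1·(583/191) since 191 mod 4 = 3, 583 mod 4 = 3; sign now -1
(583/191) = (10/191)   [reduce mod 191]
10 = 2^1·5; (2/191) = +1 since 191 mod 8 = 7, so (10/191) = (+1)^1·(5/191); sign now -1
reciprocity: (5/191) = +1·(191/5) since 5 mod 4 = 1, 191 mod 4 = 3; sign now -1
(191/5) = (1/5)   [reduce mod 5]
(1/5) = 1; final value = sign = -1

-1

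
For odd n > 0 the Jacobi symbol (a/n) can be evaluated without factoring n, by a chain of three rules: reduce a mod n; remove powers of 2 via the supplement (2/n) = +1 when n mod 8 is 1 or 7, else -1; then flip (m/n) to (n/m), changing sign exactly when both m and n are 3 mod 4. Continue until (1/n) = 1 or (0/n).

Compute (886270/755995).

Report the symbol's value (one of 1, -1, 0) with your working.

(886270/755995) = (130275/755995)   [reduce mod 755995]
reciprocity: (130275/755995) = -1·(755995/130275) since 130275 mod 4 = 3, 755995 mod 4 = 3; sign now -1
(755995/130275) = (104620/130275)   [reduce mod 130275]
104620 = 2^2·26155; (2/130275) = -1 since 130275 mod 8 = 3, so (104620/130275) = (-1)^2·(26155/130275); sign now -1
reciprocity: (26155/130275) = -1·(130275/26155) since 26155 mod 4 = 3, 130275 mod 4 = 3; sign now +1
(130275/26155) = (25655/26155)   [reduce mod 26155]
reciprocity: (25655/26155) = -1·(26155/25655) since 25655 mod 4 = 3, 26155 mod 4 = 3; sign now -1
(26155/25655) = (500/25655)   [reduce mod 25655]
500 = 2^2·125; (2/25655) = +1 since 25655 mod 8 = 7, so (500/25655) = (+1)^2·(125/25655); sign now -1
reciprocity: (125/25655) = +1·(25655/125) since 125 mod 4 = 1, 25655 mod 4 = 3; sign now -1
(25655/125) = (30/125)   [reduce mod 125]
30 = 2^1·15; (2/125) = -1 since 125 mod 8 = 5, so (30/125) = (-1)^1·(15/125); sign now +1
reciprocity: (15/125) = +1·(125/15) since 15 mod 4 = 3, 125 mod 4 = 1; sign now +1
(125/15) = (5/15)   [reduce mod 15]
reciprocity: (5/15) = +1·(15/5) since 5 mod 4 = 1, 15 mod 4 = 3; sign now +1
(15/5) = (0/5)   [reduce mod 5]
(0/5) = 0   [gcd(a, n) > 1]; final value = 0

0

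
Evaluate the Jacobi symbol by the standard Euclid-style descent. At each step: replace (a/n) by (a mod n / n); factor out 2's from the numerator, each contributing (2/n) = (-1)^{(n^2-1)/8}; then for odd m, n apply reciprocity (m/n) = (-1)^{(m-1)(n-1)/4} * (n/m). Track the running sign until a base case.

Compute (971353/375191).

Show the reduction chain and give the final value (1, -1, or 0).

-1

(971353/375191): 971353 mod 375191 = 220971, so (971353/375191) = (220971/375191)
flip (220971/375191) -> (375191/220971): both odd, 220971 mod 4 = 3, 375191 mod 4 = 3, so the flip contributes -1; sign now -1
(375191/220971): 375191 mod 220971 = 154220, so (375191/220971) = (154220/220971)
factor out 2^2: 154220 = 2^2·38555; with 220971 mod 8 = 3, (2/220971) = -1; sign now -1; continue with (38555/220971)
flip (38555/220971) -> (220971/38555): both odd, 38555 mod 4 = 3, 220971 mod 4 = 3, so the flip contributes -1; sign now +1
(220971/38555): 220971 mod 38555 = 28196, so (220971/38555) = (28196/38555)
factor out 2^2: 28196 = 2^2·7049; with 38555 mod 8 = 3, (2/38555) = -1; sign now +1; continue with (7049/38555)
flip (7049/38555) -> (38555/7049): both odd, 7049 mod 4 = 1, 38555 mod 4 = 3, so the flip contributes +1; sign now +1
(38555/7049): 38555 mod 7049 = 3310, so (38555/7049) = (3310/7049)
factor out 2^1: 3310 = 2^1·1655; with 7049 mod 8 = 1, (2/7049) = +1; sign now +1; continue with (1655/7049)
flip (1655/7049) -> (7049/1655): both odd, 1655 mod 4 = 3, 7049 mod 4 = 1, so the flip contributes +1; sign now +1
(7049/1655): 7049 mod 1655 = 429, so (7049/1655) = (429/1655)
flip (429/1655) -> (1655/429): both odd, 429 mod 4 = 1, 1655 mod 4 = 3, so the flip contributes +1; sign now +1
(1655/429): 1655 mod 429 = 368, so (1655/429) = (368/429)
factor out 2^4: 368 = 2^4·23; with 429 mod 8 = 5, (2/429) = -1; sign now +1; continue with (23/429)
flip (23/429) -> (429/23): both odd, 23 mod 4 = 3, 429 mod 4 = 1, so the flip contributes +1; sign now +1
(429/23): 429 mod 23 = 15, so (429/23) = (15/23)
flip (15/23) -> (23/15): both odd, 15 mod 4 = 3, 23 mod 4 = 3, so the flip contributes -1; sign now -1
(23/15): 23 mod 15 = 8, so (23/15) = (8/15)
factor out 2^3: 8 = 2^3·1; with 15 mod 8 = 7, (2/15) = +1; sign now -1; continue with (1/15)
reached (1/15) = 1, so the symbol is -1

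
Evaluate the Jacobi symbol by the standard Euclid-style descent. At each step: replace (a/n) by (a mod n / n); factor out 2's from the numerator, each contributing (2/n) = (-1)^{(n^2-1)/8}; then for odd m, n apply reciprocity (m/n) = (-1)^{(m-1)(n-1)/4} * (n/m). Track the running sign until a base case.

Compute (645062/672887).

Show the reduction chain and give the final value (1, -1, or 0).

-1

645062 = 2^1·322531; (2/672887) = +1 since 672887 mod 8 = 7, so (645062/672887) = (+1)^1·(322531/672887); sign now +1
reciprocity: (322531/672887) = -1·(672887/322531) since 322531 mod 4 = 3, 672887 mod 4 = 3; sign now -1
(672887/322531) = (27825/322531)   [reduce mod 322531]
reciprocity: (27825/322531) = +1·(322531/27825) since 27825 mod 4 = 1, 322531 mod 4 = 3; sign now -1
(322531/27825) = (16456/27825)   [reduce mod 27825]
16456 = 2^3·2057; (2/27825) = +1 since 27825 mod 8 = 1, so (16456/27825) = (+1)^3·(2057/27825); sign now -1
reciprocity: (2057/27825) = +1·(27825/2057) since 2057 mod 4 = 1, 27825 mod 4 = 1; sign now -1
(27825/2057) = (1084/2057)   [reduce mod 2057]
1084 = 2^2·271; (2/2057) = +1 since 2057 mod 8 = 1, so (1084/2057) = (+1)^2·(271/2057); sign now -1
reciprocity: (271/2057) = +1·(2057/271) since 271 mod 4 = 3, 2057 mod 4 = 1; sign now -1
(2057/271) = (160/271)   [reduce mod 271]
160 = 2^5·5; (2/271) = +1 since 271 mod 8 = 7, so (160/271) = (+1)^5·(5/271); sign now -1
reciprocity: (5/271) = +1·(271/5) since 5 mod 4 = 1, 271 mod 4 = 3; sign now -1
(271/5) = (1/5)   [reduce mod 5]
(1/5) = 1; final value = sign = -1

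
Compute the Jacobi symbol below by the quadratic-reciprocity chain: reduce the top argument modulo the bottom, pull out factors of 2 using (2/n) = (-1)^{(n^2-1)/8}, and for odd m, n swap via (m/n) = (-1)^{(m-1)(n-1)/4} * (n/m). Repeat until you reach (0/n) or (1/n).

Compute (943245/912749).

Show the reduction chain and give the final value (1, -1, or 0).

(943245/912749) = (30496/912749)   [reduce mod 912749]
30496 = 2^5·953; (2/912749) = -1 since 912749 mod 8 = 5, so (30496/912749) = (-1)^5·(953/912749); sign now -1
reciprocity: (953/912749) = +1·(912749/953) since 953 mod 4 = 1, 912749 mod 4 = 1; sign now -1
(912749/953) = (728/953)   [reduce mod 953]
728 = 2^3·91; (2/953) = +1 since 953 mod 8 = 1, so (728/953) = (+1)^3·(91/953); sign now -1
reciprocity: (91/953) = +1·(953/91) since 91 mod 4 = 3, 953 mod 4 = 1; sign now -1
(953/91) = (43/91)   [reduce mod 91]
reciprocity: (43/91) = -1·(91/43) since 43 mod 4 = 3, 91 mod 4 = 3; sign now +1
(91/43) = (5/43)   [reduce mod 43]
reciprocity: (5/43) = +1·(43/5) since 5 mod 4 = 1, 43 mod 4 = 3; sign now +1
(43/5) = (3/5)   [reduce mod 5]
reciprocity: (3/5) = +1·(5/3) since 3 mod 4 = 3, 5 mod 4 = 1; sign now +1
(5/3) = (2/3)   [reduce mod 3]
2 = 2^1·1; (2/3) = -1 since 3 mod 8 = 3, so (2/3) = (-1)^1·(1/3); sign now -1
(1/3) = 1; final value = sign = -1

-1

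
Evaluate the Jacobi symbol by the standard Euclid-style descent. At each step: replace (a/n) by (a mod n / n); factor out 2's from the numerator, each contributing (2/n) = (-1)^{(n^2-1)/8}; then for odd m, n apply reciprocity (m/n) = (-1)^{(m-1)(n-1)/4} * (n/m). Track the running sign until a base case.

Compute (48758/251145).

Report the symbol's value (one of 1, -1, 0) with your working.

1

48758 = 2^1·24379; (2/251145) = +1 since 251145 mod 8 = 1, so (48758/251145) = (+1)^1·(24379/251145); sign now +1
reciprocity: (24379/251145) = +1·(251145/24379) since 24379 mod 4 = 3, 251145 mod 4 = 1; sign now +1
(251145/24379) = (7355/24379)   [reduce mod 24379]
reciprocity: (7355/24379) = -1·(24379/7355) since 7355 mod 4 = 3, 24379 mod 4 = 3; sign now -1
(24379/7355) = (2314/7355)   [reduce mod 7355]
2314 = 2^1·1157; (2/7355) = -1 since 7355 mod 8 = 3, so (2314/7355) = (-1)^1·(1157/7355); sign now +1
reciprocity: (1157/7355) = +1·(7355/1157) since 1157 mod 4 = 1, 7355 mod 4 = 3; sign now +1
(7355/1157) = (413/1157)   [reduce mod 1157]
reciprocity: (413/1157) = +1·(1157/413) since 413 mod 4 = 1, 1157 mod 4 = 1; sign now +1
(1157/413) = (331/413)   [reduce mod 413]
reciprocity: (331/413) = +1·(413/331) since 331 mod 4 = 3, 413 mod 4 = 1; sign now +1
(413/331) = (82/331)   [reduce mod 331]
82 = 2^1·41; (2/331) = -1 since 331 mod 8 = 3, so (82/331) = (-1)^1·(41/331); sign now -1
reciprocity: (41/331) = +1·(331/41) since 41 mod 4 = 1, 331 mod 4 = 3; sign now -1
(331/41) = (3/41)   [reduce mod 41]
reciprocity: (3/41) = +1·(41/3) since 3 mod 4 = 3, 41 mod 4 = 1; sign now -1
(41/3) = (2/3)   [reduce mod 3]
2 = 2^1·1; (2/3) = -1 since 3 mod 8 = 3, so (2/3) = (-1)^1·(1/3); sign now +1
(1/3) = 1; final value = sign = +1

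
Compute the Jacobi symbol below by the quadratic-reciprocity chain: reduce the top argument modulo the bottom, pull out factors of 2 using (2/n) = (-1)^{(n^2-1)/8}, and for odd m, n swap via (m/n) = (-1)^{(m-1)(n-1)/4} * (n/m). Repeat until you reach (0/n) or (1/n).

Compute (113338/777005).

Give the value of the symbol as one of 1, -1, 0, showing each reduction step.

113338 = 2^1·56669; (2/777005) = -1 since 777005 mod 8 = 5, so (113338/777005) = (-1)^1·(56669/777005); sign now -1
reciprocity: (56669/777005) = +1·(777005/56669) since 56669 mod 4 = 1, 777005 mod 4 = 1; sign now -1
(777005/56669) = (40308/56669)   [reduce mod 56669]
40308 = 2^2·10077; (2/56669) = -1 since 56669 mod 8 = 5, so (40308/56669) = (-1)^2·(10077/56669); sign now -1
reciprocity: (10077/56669) = +1·(56669/10077) since 10077 mod 4 = 1, 56669 mod 4 = 1; sign now -1
(56669/10077) = (6284/10077)   [reduce mod 10077]
6284 = 2^2·1571; (2/10077) = -1 since 10077 mod 8 = 5, so (6284/10077) = (-1)^2·(1571/10077); sign now -1
reciprocity: (1571/10077) = +1·(10077/1571) since 1571 mod 4 = 3, 10077 mod 4 = 1; sign now -1
(10077/1571) = (651/1571)   [reduce mod 1571]
reciprocity: (651/1571) = -1·(1571/651) since 651 mod 4 = 3, 1571 mod 4 = 3; sign now +1
(1571/651) = (269/651)   [reduce mod 651]
reciprocity: (269/651) = +1·(651/269) since 269 mod 4 = 1, 651 mod 4 = 3; sign now +1
(651/269) = (113/269)   [reduce mod 269]
reciprocity: (113/269) = +1·(269/113) since 113 mod 4 = 1, 269 mod 4 = 1; sign now +1
(269/113) = (43/113)   [reduce mod 113]
reciprocity: (43/113) = +1·(113/43) since 43 mod 4 = 3, 113 mod 4 = 1; sign now +1
(113/43) = (27/43)   [reduce mod 43]
reciprocity: (27/43) = -1·(43/27) since 27 mod 4 = 3, 43 mod 4 = 3; sign now -1
(43/27) = (16/27)   [reduce mod 27]
16 = 2^4·1; (2/27) = -1 since 27 mod 8 = 3, so (16/27) = (-1)^4·(1/27); sign now -1
(1/27) = 1; final value = sign = -1

-1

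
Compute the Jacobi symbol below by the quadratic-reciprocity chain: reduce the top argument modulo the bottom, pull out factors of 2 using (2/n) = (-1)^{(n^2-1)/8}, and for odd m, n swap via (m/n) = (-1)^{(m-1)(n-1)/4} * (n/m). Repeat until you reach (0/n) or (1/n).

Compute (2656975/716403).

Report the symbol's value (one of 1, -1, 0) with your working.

1

(2656975/716403): 2656975 mod 716403 = 507766, so (2656975/716403) = (507766/716403)
factor out 2^1: 507766 = 2^1·253883; with 716403 mod 8 = 3, (2/716403) = -1; sign now -1; continue with (253883/716403)
flip (253883/716403) -> (716403/253883): both odd, 253883 mod 4 = 3, 716403 mod 4 = 3, so the flip contributes -1; sign now +1
(716403/253883): 716403 mod 253883 = 208637, so (716403/253883) = (208637/253883)
flip (208637/253883) -> (253883/208637): both odd, 208637 mod 4 = 1, 253883 mod 4 = 3, so the flip contributes +1; sign now +1
(253883/208637): 253883 mod 208637 = 45246, so (253883/208637) = (45246/208637)
factor out 2^1: 45246 = 2^1·22623; with 208637 mod 8 = 5, (2/208637) = -1; sign now -1; continue with (22623/208637)
flip (22623/208637) -> (208637/22623): both odd, 22623 mod 4 = 3, 208637 mod 4 = 1, so the flip contributes +1; sign now -1
(208637/22623): 208637 mod 22623 = 5030, so (208637/22623) = (5030/22623)
factor out 2^1: 5030 = 2^1·2515; with 22623 mod 8 = 7, (2/22623) = +1; sign now -1; continue with (2515/22623)
flip (2515/22623) -> (22623/2515): both odd, 2515 mod 4 = 3, 22623 mod 4 = 3, so the flip contributes -1; sign now +1
(22623/2515): 22623 mod 2515 = 2503, so (22623/2515) = (2503/2515)
flip (2503/2515) -> (2515/2503): both odd, 2503 mod 4 = 3, 2515 mod 4 = 3, so the flip contributes -1; sign now -1
(2515/2503): 2515 mod 2503 = 12, so (2515/2503) = (12/2503)
factor out 2^2: 12 = 2^2·3; with 2503 mod 8 = 7, (2/2503) = +1; sign now -1; continue with (3/2503)
flip (3/2503) -> (2503/3): both odd, 3 mod 4 = 3, 2503 mod 4 = 3, so the flip contributes -1; sign now +1
(2503/3): 2503 mod 3 = 1, so (2503/3) = (1/3)
reached (1/3) = 1, so the symbol is +1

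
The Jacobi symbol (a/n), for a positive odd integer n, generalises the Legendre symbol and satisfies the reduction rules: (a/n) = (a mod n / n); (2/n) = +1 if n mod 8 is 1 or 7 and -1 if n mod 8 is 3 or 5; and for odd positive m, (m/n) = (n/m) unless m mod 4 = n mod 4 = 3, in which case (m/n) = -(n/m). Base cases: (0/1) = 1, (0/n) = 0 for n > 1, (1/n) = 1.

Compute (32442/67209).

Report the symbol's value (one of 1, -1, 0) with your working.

0

factor out 2^1: 32442 = 2^1·16221; with 67209 mod 8 = 1, (2/67209) = +1; sign now +1; continue with (16221/67209)
flip (16221/67209) -> (67209/16221): both odd, 16221 mod 4 = 1, 67209 mod 4 = 1, so the flip contributes +1; sign now +1
(67209/16221): 67209 mod 16221 = 2325, so (67209/16221) = (2325/16221)
flip (2325/16221) -> (16221/2325): both odd, 2325 mod 4 = 1, 16221 mod 4 = 1, so the flip contributes +1; sign now +1
(16221/2325): 16221 mod 2325 = 2271, so (16221/2325) = (2271/2325)
flip (2271/2325) -> (2325/2271): both odd, 2271 mod 4 = 3, 2325 mod 4 = 1, so the flip contributes +1; sign now +1
(2325/2271): 2325 mod 2271 = 54, so (2325/2271) = (54/2271)
factor out 2^1: 54 = 2^1·27; with 2271 mod 8 = 7, (2/2271) = +1; sign now +1; continue with (27/2271)
flip (27/2271) -> (2271/27): both odd, 27 mod 4 = 3, 2271 mod 4 = 3, so the flip contributes -1; sign now -1
(2271/27): 2271 mod 27 = 3, so (2271/27) = (3/27)
flip (3/27) -> (27/3): both odd, 3 mod 4 = 3, 27 mod 4 = 3, so the flip contributes -1; sign now +1
(27/3): 27 mod 3 = 0, so (27/3) = (0/3)
reached (0/3); gcd(a, n) > 1, so (0/3) = 0 and the symbol is 0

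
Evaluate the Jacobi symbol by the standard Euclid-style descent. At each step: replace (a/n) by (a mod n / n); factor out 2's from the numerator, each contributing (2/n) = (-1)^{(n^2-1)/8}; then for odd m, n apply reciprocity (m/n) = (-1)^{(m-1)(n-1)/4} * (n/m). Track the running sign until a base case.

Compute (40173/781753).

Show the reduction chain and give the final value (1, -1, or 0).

0

flip (40173/781753) -> (781753/40173): both odd, 40173 mod 4 = 1, 781753 mod 4 = 1, so the flip contributes +1; sign now +1
(781753/40173): 781753 mod 40173 = 18466, so (781753/40173) = (18466/40173)
factor out 2^1: 18466 = 2^1·9233; with 40173 mod 8 = 5, (2/40173) = -1; sign now -1; continue with (9233/40173)
flip (9233/40173) -> (40173/9233): both odd, 9233 mod 4 = 1, 40173 mod 4 = 1, so the flip contributes +1; sign now -1
(40173/9233): 40173 mod 9233 = 3241, so (40173/9233) = (3241/9233)
flip (3241/9233) -> (9233/3241): both odd, 3241 mod 4 = 1, 9233 mod 4 = 1, so the flip contributes +1; sign now -1
(9233/3241): 9233 mod 3241 = 2751, so (9233/3241) = (2751/3241)
flip (2751/3241) -> (3241/2751): both odd, 2751 mod 4 = 3, 3241 mod 4 = 1, so the flip contributes +1; sign now -1
(3241/2751): 3241 mod 2751 = 490, so (3241/2751) = (490/2751)
factor out 2^1: 490 = 2^1·245; with 2751 mod 8 = 7, (2/2751) = +1; sign now -1; continue with (245/2751)
flip (245/2751) -> (2751/245): both odd, 245 mod 4 = 1, 2751 mod 4 = 3, so the flip contributes +1; sign now -1
(2751/245): 2751 mod 245 = 56, so (2751/245) = (56/245)
factor out 2^3: 56 = 2^3·7; with 245 mod 8 = 5, (2/245) = -1; sign now +1; continue with (7/245)
flip (7/245) -> (245/7): both odd, 7 mod 4 = 3, 245 mod 4 = 1, so the flip contributes +1; sign now +1
(245/7): 245 mod 7 = 0, so (245/7) = (0/7)
reached (0/7); gcd(a, n) > 1, so (0/7) = 0 and the symbol is 0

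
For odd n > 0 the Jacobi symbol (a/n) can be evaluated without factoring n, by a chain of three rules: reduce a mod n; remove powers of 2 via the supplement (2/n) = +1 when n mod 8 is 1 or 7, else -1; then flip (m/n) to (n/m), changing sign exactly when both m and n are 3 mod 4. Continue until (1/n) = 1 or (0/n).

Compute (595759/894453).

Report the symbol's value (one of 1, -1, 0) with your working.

reciprocity: (595759/894453) = +1·(894453/595759) since 595759 mod 4 = 3, 894453 mod 4 = 1; sign now +1
(894453/595759) = (298694/595759)   [reduce mod 595759]
298694 = 2^1·149347; (2/595759) = +1 since 595759 mod 8 = 7, so (298694/595759) = (+1)^1·(149347/595759); sign now +1
reciprocity: (149347/595759) = -1·(595759/149347) since 149347 mod 4 = 3, 595759 mod 4 = 3; sign now -1
(595759/149347) = (147718/149347)   [reduce mod 149347]
147718 = 2^1·73859; (2/149347) = -1 since 149347 mod 8 = 3, so (147718/149347) = (-1)^1·(73859/149347); sign now +1
reciprocity: (73859/149347) = -1·(149347/73859) since 73859 mod 4 = 3, 149347 mod 4 = 3; sign now -1
(149347/73859) = (1629/73859)   [reduce mod 73859]
reciprocity: (1629/73859) = +1·(73859/1629) since 1629 mod 4 = 1, 73859 mod 4 = 3; sign now -1
(73859/1629) = (554/1629)   [reduce mod 1629]
554 = 2^1·277; (2/1629) = -1 since 1629 mod 8 = 5, so (554/1629) = (-1)^1·(277/1629); sign now +1
reciprocity: (277/1629) = +1·(1629/277) since 277 mod 4 = 1, 1629 mod 4 = 1; sign now +1
(1629/277) = (244/277)   [reduce mod 277]
244 = 2^2·61; (2/277) = -1 since 277 mod 8 = 5, so (244/277) = (-1)^2·(61/277); sign now +1
reciprocity: (61/277) = +1·(277/61) since 61 mod 4 = 1, 277 mod 4 = 1; sign now +1
(277/61) = (33/61)   [reduce mod 61]
reciprocity: (33/61) = +1·(61/33) since 33 mod 4 = 1, 61 mod 4 = 1; sign now +1
(61/33) = (28/33)   [reduce mod 33]
28 = 2^2·7; (2/33) = +1 since 33 mod 8 = 1, so (28/33) = (+1)^2·(7/33); sign now +1
reciprocity: (7/33) = +1·(33/7) since 7 mod 4 = 3, 33 mod 4 = 1; sign now +1
(33/7) = (5/7)   [reduce mod 7]
reciprocity: (5/7) = +1·(7/5) since 5 mod 4 = 1, 7 mod 4 = 3; sign now +1
(7/5) = (2/5)   [reduce mod 5]
2 = 2^1·1; (2/5) = -1 since 5 mod 8 = 5, so (2/5) = (-1)^1·(1/5); sign now -1
(1/5) = 1; final value = sign = -1

-1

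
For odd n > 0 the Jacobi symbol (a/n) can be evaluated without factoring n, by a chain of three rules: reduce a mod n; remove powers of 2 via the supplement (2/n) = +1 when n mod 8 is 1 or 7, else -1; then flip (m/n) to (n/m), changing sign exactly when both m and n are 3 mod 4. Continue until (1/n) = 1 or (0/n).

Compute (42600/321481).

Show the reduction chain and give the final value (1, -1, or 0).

42600 = 2^3·5325; (2/321481) = +1 since 321481 mod 8 = 1, so (42600/321481) = (+1)^3·(5325/321481); sign now +1
reciprocity: (5325/321481) = +1·(321481/5325) since 5325 mod 4 = 1, 321481 mod 4 = 1; sign now +1
(321481/5325) = (1981/5325)   [reduce mod 5325]
reciprocity: (1981/5325) = +1·(5325/1981) since 1981 mod 4 = 1, 5325 mod 4 = 1; sign now +1
(5325/1981) = (1363/1981)   [reduce mod 1981]
reciprocity: (1363/1981) = +1·(1981/1363) since 1363 mod 4 = 3, 1981 mod 4 = 1; sign now +1
(1981/1363) = (618/1363)   [reduce mod 1363]
618 = 2^1·309; (2/1363) = -1 since 1363 mod 8 = 3, so (618/1363) = (-1)^1·(309/1363); sign now -1
reciprocity: (309/1363) = +1·(1363/309) since 309 mod 4 = 1, 1363 mod 4 = 3; sign now -1
(1363/309) = (127/309)   [reduce mod 309]
reciprocity: (127/309) = +1·(309/127) since 127 mod 4 = 3, 309 mod 4 = 1; sign now -1
(309/127) = (55/127)   [reduce mod 127]
reciprocity: (55/127) = -1·(127/55) since 55 mod 4 = 3, 127 mod 4 = 3; sign now +1
(127/55) = (17/55)   [reduce mod 55]
reciprocity: (17/55) = +1·(55/17) since 17 mod 4 = 1, 55 mod 4 = 3; sign now +1
(55/17) = (4/17)   [reduce mod 17]
4 = 2^2·1; (2/17) = +1 since 17 mod 8 = 1, so (4/17) = (+1)^2·(1/17); sign now +1
(1/17) = 1; final value = sign = +1

1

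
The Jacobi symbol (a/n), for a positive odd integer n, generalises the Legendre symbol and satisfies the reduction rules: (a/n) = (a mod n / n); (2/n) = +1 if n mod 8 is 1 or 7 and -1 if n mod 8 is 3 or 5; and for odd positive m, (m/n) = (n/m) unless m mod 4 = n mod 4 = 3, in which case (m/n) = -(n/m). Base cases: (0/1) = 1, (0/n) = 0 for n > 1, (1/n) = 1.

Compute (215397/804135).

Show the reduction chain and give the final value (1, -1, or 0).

reciprocity: (215397/804135) = +1·(804135/215397) since 215397 mod 4 = 1, 804135 mod 4 = 3; sign now +1
(804135/215397) = (157944/215397)   [reduce mod 215397]
157944 = 2^3·19743; (2/215397) = -1 since 215397 mod 8 = 5, so (157944/215397) = (-1)^3·(19743/215397); sign now -1
reciprocity: (19743/215397) = +1·(215397/19743) since 19743 mod 4 = 3, 215397 mod 4 = 1; sign now -1
(215397/19743) = (17967/19743)   [reduce mod 19743]
reciprocity: (17967/19743) = -1·(19743/17967) since 17967 mod 4 = 3, 19743 mod 4 = 3; sign now +1
(19743/17967) = (1776/17967)   [reduce mod 17967]
1776 = 2^4·111; (2/17967) = +1 since 17967 mod 8 = 7, so (1776/17967) = (+1)^4·(111/17967); sign now +1
reciprocity: (111/17967) = -1·(17967/111) since 111 mod 4 = 3, 17967 mod 4 = 3; sign now -1
(17967/111) = (96/111)   [reduce mod 111]
96 = 2^5·3; (2/111) = +1 since 111 mod 8 = 7, so (96/111) = (+1)^5·(3/111); sign now -1
reciprocity: (3/111) = -1·(111/3) since 3 mod 4 = 3, 111 mod 4 = 3; sign now +1
(111/3) = (0/3)   [reduce mod 3]
(0/3) = 0   [gcd(a, n) > 1]; final value = 0

0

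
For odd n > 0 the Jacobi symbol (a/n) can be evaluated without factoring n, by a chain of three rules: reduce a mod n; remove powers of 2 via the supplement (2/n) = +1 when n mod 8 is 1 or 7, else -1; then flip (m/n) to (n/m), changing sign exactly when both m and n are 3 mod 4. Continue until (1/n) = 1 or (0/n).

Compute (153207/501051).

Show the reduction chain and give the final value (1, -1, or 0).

reciprocity: (153207/501051) = -1·(501051/153207) since 153207 mod 4 = 3, 501051 mod 4 = 3; sign now -1
(501051/153207) = (41430/153207)   [reduce mod 153207]
41430 = 2^1·20715; (2/153207) = +1 since 153207 mod 8 = 7, so (41430/153207) = (+1)^1·(20715/153207); sign now -1
reciprocity: (20715/153207) = -1·(153207/20715) since 20715 mod 4 = 3, 153207 mod 4 = 3; sign now +1
(153207/20715) = (8202/20715)   [reduce mod 20715]
8202 = 2^1·4101; (2/20715) = -1 since 20715 mod 8 = 3, so (8202/20715) = (-1)^1·(4101/20715); sign now -1
reciprocity: (4101/20715) = +1·(20715/4101) since 4101 mod 4 = 1, 20715 mod 4 = 3; sign now -1
(20715/4101) = (210/4101)   [reduce mod 4101]
210 = 2^1·105; (2/4101) = -1 since 4101 mod 8 = 5, so (210/4101) = (-1)^1·(105/4101); sign now +1
reciprocity: (105/4101) = +1·(4101/105) since 105 mod 4 = 1, 4101 mod 4 = 1; sign now +1
(4101/105) = (6/105)   [reduce mod 105]
6 = 2^1·3; (2/105) = +1 since 105 mod 8 = 1, so (6/105) = (+1)^1·(3/105); sign now +1
reciprocity: (3/105) = +1·(105/3) since 3 mod 4 = 3, 105 mod 4 = 1; sign now +1
(105/3) = (0/3)   [reduce mod 3]
(0/3) = 0   [gcd(a, n) > 1]; final value = 0

0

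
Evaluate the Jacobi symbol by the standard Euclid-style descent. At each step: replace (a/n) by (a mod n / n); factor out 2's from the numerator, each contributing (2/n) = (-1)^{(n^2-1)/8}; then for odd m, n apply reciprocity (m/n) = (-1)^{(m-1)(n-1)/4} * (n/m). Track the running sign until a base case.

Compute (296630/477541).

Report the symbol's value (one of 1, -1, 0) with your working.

-1

296630 = 2^1·148315; (2/477541) = -1 since 477541 mod 8 = 5, so (296630/477541) = (-1)^1·(148315/477541); sign now -1
reciprocity: (148315/477541) = +1·(477541/148315) since 148315 mod 4 = 3, 477541 mod 4 = 1; sign now -1
(477541/148315) = (32596/148315)   [reduce mod 148315]
32596 = 2^2·8149; (2/148315) = -1 since 148315 mod 8 = 3, so (32596/148315) = (-1)^2·(8149/148315); sign now -1
reciprocity: (8149/148315) = +1·(148315/8149) since 8149 mod 4 = 1, 148315 mod 4 = 3; sign now -1
(148315/8149) = (1633/8149)   [reduce mod 8149]
reciprocity: (1633/8149) = +1·(8149/1633) since 1633 mod 4 = 1, 8149 mod 4 = 1; sign now -1
(8149/1633) = (1617/1633)   [reduce mod 1633]
reciprocity: (1617/1633) = +1·(1633/1617) since 1617 mod 4 = 1, 1633 mod 4 = 1; sign now -1
(1633/1617) = (16/1617)   [reduce mod 1617]
16 = 2^4·1; (2/1617) = +1 since 1617 mod 8 = 1, so (16/1617) = (+1)^4·(1/1617); sign now -1
(1/1617) = 1; final value = sign = -1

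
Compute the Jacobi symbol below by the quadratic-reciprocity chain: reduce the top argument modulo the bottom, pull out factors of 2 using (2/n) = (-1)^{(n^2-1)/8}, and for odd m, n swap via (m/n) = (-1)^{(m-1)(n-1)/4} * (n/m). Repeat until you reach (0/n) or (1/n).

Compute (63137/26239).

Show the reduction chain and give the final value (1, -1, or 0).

0

(63137/26239) = (10659/26239)   [reduce mod 26239]
reciprocity: (10659/26239) = -1·(26239/10659) since 10659 mod 4 = 3, 26239 mod 4 = 3; sign now -1
(26239/10659) = (4921/10659)   [reduce mod 10659]
reciprocity: (4921/10659) = +1·(10659/4921) since 4921 mod 4 = 1, 10659 mod 4 = 3; sign now -1
(10659/4921) = (817/4921)   [reduce mod 4921]
reciprocity: (817/4921) = +1·(4921/817) since 817 mod 4 = 1, 4921 mod 4 = 1; sign now -1
(4921/817) = (19/817)   [reduce mod 817]
reciprocity: (19/817) = +1·(817/19) since 19 mod 4 = 3, 817 mod 4 = 1; sign now -1
(817/19) = (0/19)   [reduce mod 19]
(0/19) = 0   [gcd(a, n) > 1]; final value = 0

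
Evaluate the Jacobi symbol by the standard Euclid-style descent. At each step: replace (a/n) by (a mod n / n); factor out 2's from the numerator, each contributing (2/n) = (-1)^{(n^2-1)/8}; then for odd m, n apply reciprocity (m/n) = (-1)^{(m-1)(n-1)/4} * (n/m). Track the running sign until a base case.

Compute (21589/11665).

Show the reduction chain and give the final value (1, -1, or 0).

-1

(21589/11665) = (9924/11665)   [reduce mod 11665]
9924 = 2^2·2481; (2/11665) = +1 since 11665 mod 8 = 1, so (9924/11665) = (+1)^2·(2481/11665); sign now +1
reciprocity: (2481/11665) = +1·(11665/2481) since 2481 mod 4 = 1, 11665 mod 4 = 1; sign now +1
(11665/2481) = (1741/2481)   [reduce mod 2481]
reciprocity: (1741/2481) = +1·(2481/1741) since 1741 mod 4 = 1, 2481 mod 4 = 1; sign now +1
(2481/1741) = (740/1741)   [reduce mod 1741]
740 = 2^2·185; (2/1741) = -1 since 1741 mod 8 = 5, so (740/1741) = (-1)^2·(185/1741); sign now +1
reciprocity: (185/1741) = +1·(1741/185) since 185 mod 4 = 1, 1741 mod 4 = 1; sign now +1
(1741/185) = (76/185)   [reduce mod 185]
76 = 2^2·19; (2/185) = +1 since 185 mod 8 = 1, so (76/185) = (+1)^2·(19/185); sign now +1
reciprocity: (19/185) = +1·(185/19) since 19 mod 4 = 3, 185 mod 4 = 1; sign now +1
(185/19) = (14/19)   [reduce mod 19]
14 = 2^1·7; (2/19) = -1 since 19 mod 8 = 3, so (14/19) = (-1)^1·(7/19); sign now -1
reciprocity: (7/19) = -1·(19/7) since 7 mod 4 = 3, 19 mod 4 = 3; sign now +1
(19/7) = (5/7)   [reduce mod 7]
reciprocity: (5/7) = +1·(7/5) since 5 mod 4 = 1, 7 mod 4 = 3; sign now +1
(7/5) = (2/5)   [reduce mod 5]
2 = 2^1·1; (2/5) = -1 since 5 mod 8 = 5, so (2/5) = (-1)^1·(1/5); sign now -1
(1/5) = 1; final value = sign = -1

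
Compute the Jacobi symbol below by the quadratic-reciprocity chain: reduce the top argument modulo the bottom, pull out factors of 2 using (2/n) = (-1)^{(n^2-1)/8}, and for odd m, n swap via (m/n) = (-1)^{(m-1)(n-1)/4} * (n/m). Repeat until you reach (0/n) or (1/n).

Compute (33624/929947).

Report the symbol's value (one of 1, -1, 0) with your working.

33624 = 2^3·4203; (2/929947) = -1 since 929947 mod 8 = 3, so (33624/929947) = (-1)^3·(4203/929947); sign now -1
reciprocity: (4203/929947) = -1·(929947/4203) since 4203 mod 4 = 3, 929947 mod 4 = 3; sign now +1
(929947/4203) = (1084/4203)   [reduce mod 4203]
1084 = 2^2·271; (2/4203) = -1 since 4203 mod 8 = 3, so (1084/4203) = (-1)^2·(271/4203); sign now +1
reciprocity: (271/4203) = -1·(4203/271) since 271 mod 4 = 3, 4203 mod 4 = 3; sign now -1
(4203/271) = (138/271)   [reduce mod 271]
138 = 2^1·69; (2/271) = +1 since 271 mod 8 = 7, so (138/271) = (+1)^1·(69/271); sign now -1
reciprocity: (69/271) = +1·(271/69) since 69 mod 4 = 1, 271 mod 4 = 3; sign now -1
(271/69) = (64/69)   [reduce mod 69]
64 = 2^6·1; (2/69) = -1 since 69 mod 8 = 5, so (64/69) = (-1)^6·(1/69); sign now -1
(1/69) = 1; final value = sign = -1

-1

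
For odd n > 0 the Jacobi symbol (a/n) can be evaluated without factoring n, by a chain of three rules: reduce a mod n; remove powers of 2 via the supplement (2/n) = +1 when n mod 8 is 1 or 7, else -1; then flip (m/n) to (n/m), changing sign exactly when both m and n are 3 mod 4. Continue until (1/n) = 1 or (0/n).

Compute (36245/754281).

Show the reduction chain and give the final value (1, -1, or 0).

reciprocity: (36245/754281) = +1·(754281/36245) since 36245 mod 4 = 1, 754281 mod 4 = 1; sign now +1
(754281/36245) = (29381/36245)   [reduce mod 36245]
reciprocity: (29381/36245) = +1·(36245/29381) since 29381 mod 4 = 1, 36245 mod 4 = 1; sign now +1
(36245/29381) = (6864/29381)   [reduce mod 29381]
6864 = 2^4·429; (2/29381) = -1 since 29381 mod 8 = 5, so (6864/29381) = (-1)^4·(429/29381); sign now +1
reciprocity: (429/29381) = +1·(29381/429) since 429 mod 4 = 1, 29381 mod 4 = 1; sign now +1
(29381/429) = (209/429)   [reduce mod 429]
reciprocity: (209/429) = +1·(429/209) since 209 mod 4 = 1, 429 mod 4 = 1; sign now +1
(429/209) = (11/209)   [reduce mod 209]
reciprocity: (11/209) = +1·(209/11) since 11 mod 4 = 3, 209 mod 4 = 1; sign now +1
(209/11) = (0/11)   [reduce mod 11]
(0/11) = 0   [gcd(a, n) > 1]; final value = 0

0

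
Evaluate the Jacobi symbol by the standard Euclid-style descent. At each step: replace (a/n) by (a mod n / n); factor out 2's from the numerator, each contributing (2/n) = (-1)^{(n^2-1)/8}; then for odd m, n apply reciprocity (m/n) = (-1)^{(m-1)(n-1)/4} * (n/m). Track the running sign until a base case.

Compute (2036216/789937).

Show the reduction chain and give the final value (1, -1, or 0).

(2036216/789937): 2036216 mod 789937 = 456342, so (2036216/789937) = (456342/789937)
factor out 2^1: 456342 = 2^1·228171; with 789937 mod 8 = 1, (2/789937) = +1; sign now +1; continue with (228171/789937)
flip (228171/789937) -> (789937/228171): both odd, 228171 mod 4 = 3, 789937 mod 4 = 1, so the flip contributes +1; sign now +1
(789937/228171): 789937 mod 228171 = 105424, so (789937/228171) = (105424/228171)
factor out 2^4: 105424 = 2^4·6589; with 228171 mod 8 = 3, (2/228171) = -1; sign now +1; continue with (6589/228171)
flip (6589/228171) -> (228171/6589): both odd, 6589 mod 4 = 1, 228171 mod 4 = 3, so the flip contributes +1; sign now +1
(228171/6589): 228171 mod 6589 = 4145, so (228171/6589) = (4145/6589)
flip (4145/6589) -> (6589/4145): both odd, 4145 mod 4 = 1, 6589 mod 4 = 1, so the flip contributes +1; sign now +1
(6589/4145): 6589 mod 4145 = 2444, so (6589/4145) = (2444/4145)
factor out 2^2: 2444 = 2^2·611; with 4145 mod 8 = 1, (2/4145) = +1; sign now +1; continue with (611/4145)
flip (611/4145) -> (4145/611): both odd, 611 mod 4 = 3, 4145 mod 4 = 1, so the flip contributes +1; sign now +1
(4145/611): 4145 mod 611 = 479, so (4145/611) = (479/611)
flip (479/611) -> (611/479): both odd, 479 mod 4 = 3, 611 mod 4 = 3, so the flip contributes -1; sign now -1
(611/479): 611 mod 479 = 132, so (611/479) = (132/479)
factor out 2^2: 132 = 2^2·33; with 479 mod 8 = 7, (2/479) = +1; sign now -1; continue with (33/479)
flip (33/479) -> (479/33): both odd, 33 mod 4 = 1, 479 mod 4 = 3, so the flip contributes +1; sign now -1
(479/33): 479 mod 33 = 17, so (479/33) = (17/33)
flip (17/33) -> (33/17): both odd, 17 mod 4 = 1, 33 mod 4 = 1, so the flip contributes +1; sign now -1
(33/17): 33 mod 17 = 16, so (33/17) = (16/17)
factor out 2^4: 16 = 2^4·1; with 17 mod 8 = 1, (2/17) = +1; sign now -1; continue with (1/17)
reached (1/17) = 1, so the symbol is -1

-1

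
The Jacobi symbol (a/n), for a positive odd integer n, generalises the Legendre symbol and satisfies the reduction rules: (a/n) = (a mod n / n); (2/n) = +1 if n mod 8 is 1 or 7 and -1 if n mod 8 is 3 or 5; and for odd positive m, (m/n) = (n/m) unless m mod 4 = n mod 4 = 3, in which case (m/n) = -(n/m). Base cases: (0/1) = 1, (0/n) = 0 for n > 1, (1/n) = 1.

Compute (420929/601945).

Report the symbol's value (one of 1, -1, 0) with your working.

reciprocity: (420929/601945) = +1·(601945/420929) since 420929 mod 4 = 1, 601945 mod 4 = 1; sign now +1
(601945/420929) = (181016/420929)   [reduce mod 420929]
181016 = 2^3·22627; (2/420929) = +1 since 420929 mod 8 = 1, so (181016/420929) = (+1)^3·(22627/420929); sign now +1
reciprocity: (22627/420929) = +1·(420929/22627) since 22627 mod 4 = 3, 420929 mod 4 = 1; sign now +1
(420929/22627) = (13643/22627)   [reduce mod 22627]
reciprocity: (13643/22627) = -1·(22627/13643) since 13643 mod 4 = 3, 22627 mod 4 = 3; sign now -1
(22627/13643) = (8984/13643)   [reduce mod 13643]
8984 = 2^3·1123; (2/13643) = -1 since 13643 mod 8 = 3, so (8984/13643) = (-1)^3·(1123/13643); sign now +1
reciprocity: (1123/13643) = -1·(13643/1123) since 1123 mod 4 = 3, 13643 mod 4 = 3; sign now -1
(13643/1123) = (167/1123)   [reduce mod 1123]
reciprocity: (167/1123) = -1·(1123/167) since 167 mod 4 = 3, 1123 mod 4 = 3; sign now +1
(1123/167) = (121/167)   [reduce mod 167]
reciprocity: (121/167) = +1·(167/121) since 121 mod 4 = 1, 167 mod 4 = 3; sign now +1
(167/121) = (46/121)   [reduce mod 121]
46 = 2^1·23; (2/121) = +1 since 121 mod 8 = 1, so (46/121) = (+1)^1·(23/121); sign now +1
reciprocity: (23/121) = +1·(121/23) since 23 mod 4 = 3, 121 mod 4 = 1; sign now +1
(121/23) = (6/23)   [reduce mod 23]
6 = 2^1·3; (2/23) = +1 since 23 mod 8 = 7, so (6/23) = (+1)^1·(3/23); sign now +1
reciprocity: (3/23) = -1·(23/3) since 3 mod 4 = 3, 23 mod 4 = 3; sign now -1
(23/3) = (2/3)   [reduce mod 3]
2 = 2^1·1; (2/3) = -1 since 3 mod 8 = 3, so (2/3) = (-1)^1·(1/3); sign now +1
(1/3) = 1; final value = sign = +1

1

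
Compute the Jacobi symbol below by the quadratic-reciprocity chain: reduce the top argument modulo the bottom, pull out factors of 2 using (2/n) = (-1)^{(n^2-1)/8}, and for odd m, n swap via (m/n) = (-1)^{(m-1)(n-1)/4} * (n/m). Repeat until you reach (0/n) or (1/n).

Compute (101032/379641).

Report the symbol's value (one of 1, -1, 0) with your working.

-1

101032 = 2^3·12629; (2/379641) = +1 since 379641 mod 8 = 1, so (101032/379641) = (+1)^3·(12629/379641); sign now +1
reciprocity: (12629/379641) = +1·(379641/12629) since 12629 mod 4 = 1, 379641 mod 4 = 1; sign now +1
(379641/12629) = (771/12629)   [reduce mod 12629]
reciprocity: (771/12629) = +1·(12629/771) since 771 mod 4 = 3, 12629 mod 4 = 1; sign now +1
(12629/771) = (293/771)   [reduce mod 771]
reciprocity: (293/771) = +1·(771/293) since 293 mod 4 = 1, 771 mod 4 = 3; sign now +1
(771/293) = (185/293)   [reduce mod 293]
reciprocity: (185/293) = +1·(293/185) since 185 mod 4 = 1, 293 mod 4 = 1; sign now +1
(293/185) = (108/185)   [reduce mod 185]
108 = 2^2·27; (2/185) = +1 since 185 mod 8 = 1, so (108/185) = (+1)^2·(27/185); sign now +1
reciprocity: (27/185) = +1·(185/27) since 27 mod 4 = 3, 185 mod 4 = 1; sign now +1
(185/27) = (23/27)   [reduce mod 27]
reciprocity: (23/27) = -1·(27/23) since 23 mod 4 = 3, 27 mod 4 = 3; sign now -1
(27/23) = (4/23)   [reduce mod 23]
4 = 2^2·1; (2/23) = +1 since 23 mod 8 = 7, so (4/23) = (+1)^2·(1/23); sign now -1
(1/23) = 1; final value = sign = -1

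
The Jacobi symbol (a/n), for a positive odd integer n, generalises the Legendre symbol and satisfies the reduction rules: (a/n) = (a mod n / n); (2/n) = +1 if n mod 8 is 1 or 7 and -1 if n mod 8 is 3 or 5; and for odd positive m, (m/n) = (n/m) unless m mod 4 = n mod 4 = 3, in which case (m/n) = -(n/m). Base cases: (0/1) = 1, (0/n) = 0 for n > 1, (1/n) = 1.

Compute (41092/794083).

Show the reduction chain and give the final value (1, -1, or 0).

-1

factor out 2^2: 41092 = 2^2·10273; with 794083 mod 8 = 3, (2/794083) = -1; sign now +1; continue with (10273/794083)
flip (10273/794083) -> (794083/10273): both odd, 10273 mod 4 = 1, 794083 mod 4 = 3, so the flip contributes +1; sign now +1
(794083/10273): 794083 mod 10273 = 3062, so (794083/10273) = (3062/10273)
factor out 2^1: 3062 = 2^1·1531; with 10273 mod 8 = 1, (2/10273) = +1; sign now +1; continue with (1531/10273)
flip (1531/10273) -> (10273/1531): both odd, 1531 mod 4 = 3, 10273 mod 4 = 1, so the flip contributes +1; sign now +1
(10273/1531): 10273 mod 1531 = 1087, so (10273/1531) = (1087/1531)
flip (1087/1531) -> (1531/1087): both odd, 1087 mod 4 = 3, 1531 mod 4 = 3, so the flip contributes -1; sign now -1
(1531/1087): 1531 mod 1087 = 444, so (1531/1087) = (444/1087)
factor out 2^2: 444 = 2^2·111; with 1087 mod 8 = 7, (2/1087) = +1; sign now -1; continue with (111/1087)
flip (111/1087) -> (1087/111): both odd, 111 mod 4 = 3, 1087 mod 4 = 3, so the flip contributes -1; sign now +1
(1087/111): 1087 mod 111 = 88, so (1087/111) = (88/111)
factor out 2^3: 88 = 2^3·11; with 111 mod 8 = 7, (2/111) = +1; sign now +1; continue with (11/111)
flip (11/111) -> (111/11): both odd, 11 mod 4 = 3, 111 mod 4 = 3, so the flip contributes -1; sign now -1
(111/11): 111 mod 11 = 1, so (111/11) = (1/11)
reached (1/11) = 1, so the symbol is -1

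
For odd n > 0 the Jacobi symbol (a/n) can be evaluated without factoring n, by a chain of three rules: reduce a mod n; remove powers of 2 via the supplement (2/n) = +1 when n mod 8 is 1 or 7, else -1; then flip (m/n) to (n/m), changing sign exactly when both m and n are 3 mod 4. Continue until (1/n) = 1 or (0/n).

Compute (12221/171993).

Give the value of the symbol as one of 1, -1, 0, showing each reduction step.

-1

flip (12221/171993) -> (171993/12221): both odd, 12221 mod 4 = 1, 171993 mod 4 = 1, so the flip contributes +1; sign now +1
(171993/12221): 171993 mod 12221 = 899, so (171993/12221) = (899/12221)
flip (899/12221) -> (12221/899): both odd, 899 mod 4 = 3, 12221 mod 4 = 1, so the flip contributes +1; sign now +1
(12221/899): 12221 mod 899 = 534, so (12221/899) = (534/899)
factor out 2^1: 534 = 2^1·267; with 899 mod 8 = 3, (2/899) = -1; sign now -1; continue with (267/899)
flip (267/899) -> (899/267): both odd, 267 mod 4 = 3, 899 mod 4 = 3, so the flip contributes -1; sign now +1
(899/267): 899 mod 267 = 98, so (899/267) = (98/267)
factor out 2^1: 98 = 2^1·49; with 267 mod 8 = 3, (2/267) = -1; sign now -1; continue with (49/267)
flip (49/267) -> (267/49): both odd, 49 mod 4 = 1, 267 mod 4 = 3, so the flip contributes +1; sign now -1
(267/49): 267 mod 49 = 22, so (267/49) = (22/49)
factor out 2^1: 22 = 2^1·11; with 49 mod 8 = 1, (2/49) = +1; sign now -1; continue with (11/49)
flip (11/49) -> (49/11): both odd, 11 mod 4 = 3, 49 mod 4 = 1, so the flip contributes +1; sign now -1
(49/11): 49 mod 11 = 5, so (49/11) = (5/11)
flip (5/11) -> (11/5): both odd, 5 mod 4 = 1, 11 mod 4 = 3, so the flip contributes +1; sign now -1
(11/5): 11 mod 5 = 1, so (11/5) = (1/5)
reached (1/5) = 1, so the symbol is -1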